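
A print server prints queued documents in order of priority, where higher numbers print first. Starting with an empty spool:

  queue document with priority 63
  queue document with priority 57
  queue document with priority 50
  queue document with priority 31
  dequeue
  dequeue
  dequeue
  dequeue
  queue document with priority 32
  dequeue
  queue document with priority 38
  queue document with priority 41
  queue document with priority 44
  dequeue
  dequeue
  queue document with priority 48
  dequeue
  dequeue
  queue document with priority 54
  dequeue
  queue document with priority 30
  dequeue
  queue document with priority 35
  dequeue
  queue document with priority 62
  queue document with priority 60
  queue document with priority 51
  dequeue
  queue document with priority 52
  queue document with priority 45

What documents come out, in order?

insert 63 → {63}
insert 57 → {63, 57}
insert 50 → {63, 57, 50}
insert 31 → {63, 57, 50, 31}
dequeue → 63; now {57, 50, 31}
dequeue → 57; now {50, 31}
dequeue → 50; now {31}
dequeue → 31; now {}
insert 32 → {32}
dequeue → 32; now {}
insert 38 → {38}
insert 41 → {41, 38}
insert 44 → {44, 41, 38}
dequeue → 44; now {41, 38}
dequeue → 41; now {38}
insert 48 → {48, 38}
dequeue → 48; now {38}
dequeue → 38; now {}
insert 54 → {54}
dequeue → 54; now {}
insert 30 → {30}
dequeue → 30; now {}
insert 35 → {35}
dequeue → 35; now {}
insert 62 → {62}
insert 60 → {62, 60}
insert 51 → {62, 60, 51}
dequeue → 62; now {60, 51}
insert 52 → {60, 52, 51}
insert 45 → {60, 52, 51, 45}

63 → 57 → 50 → 31 → 32 → 44 → 41 → 48 → 38 → 54 → 30 → 35 → 62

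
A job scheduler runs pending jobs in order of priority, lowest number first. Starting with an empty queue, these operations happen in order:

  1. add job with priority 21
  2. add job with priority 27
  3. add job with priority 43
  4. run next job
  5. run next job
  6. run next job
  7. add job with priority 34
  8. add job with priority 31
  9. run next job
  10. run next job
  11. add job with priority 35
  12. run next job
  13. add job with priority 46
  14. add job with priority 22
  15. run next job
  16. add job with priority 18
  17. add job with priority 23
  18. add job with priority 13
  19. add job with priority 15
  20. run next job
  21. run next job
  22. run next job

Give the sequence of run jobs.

insert 21 → {21}
insert 27 → {21, 27}
insert 43 → {21, 27, 43}
run next job → 21; now {27, 43}
run next job → 27; now {43}
run next job → 43; now {}
insert 34 → {34}
insert 31 → {31, 34}
run next job → 31; now {34}
run next job → 34; now {}
insert 35 → {35}
run next job → 35; now {}
insert 46 → {46}
insert 22 → {22, 46}
run next job → 22; now {46}
insert 18 → {18, 46}
insert 23 → {18, 23, 46}
insert 13 → {13, 18, 23, 46}
insert 15 → {13, 15, 18, 23, 46}
run next job → 13; now {15, 18, 23, 46}
run next job → 15; now {18, 23, 46}
run next job → 18; now {23, 46}

21 → 27 → 43 → 31 → 34 → 35 → 22 → 13 → 15 → 18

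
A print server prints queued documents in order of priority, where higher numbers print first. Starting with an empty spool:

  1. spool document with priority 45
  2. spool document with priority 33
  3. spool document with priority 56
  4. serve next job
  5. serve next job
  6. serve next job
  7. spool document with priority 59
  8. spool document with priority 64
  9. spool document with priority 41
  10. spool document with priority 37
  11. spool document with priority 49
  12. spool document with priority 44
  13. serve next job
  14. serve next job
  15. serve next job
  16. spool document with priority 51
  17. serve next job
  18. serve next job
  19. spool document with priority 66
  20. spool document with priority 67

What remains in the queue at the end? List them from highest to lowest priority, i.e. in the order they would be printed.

insert 45 → {45}
insert 33 → {45, 33}
insert 56 → {56, 45, 33}
serve next job → 56; now {45, 33}
serve next job → 45; now {33}
serve next job → 33; now {}
insert 59 → {59}
insert 64 → {64, 59}
insert 41 → {64, 59, 41}
insert 37 → {64, 59, 41, 37}
insert 49 → {64, 59, 49, 41, 37}
insert 44 → {64, 59, 49, 44, 41, 37}
serve next job → 64; now {59, 49, 44, 41, 37}
serve next job → 59; now {49, 44, 41, 37}
serve next job → 49; now {44, 41, 37}
insert 51 → {51, 44, 41, 37}
serve next job → 51; now {44, 41, 37}
serve next job → 44; now {41, 37}
insert 66 → {66, 41, 37}
insert 67 → {67, 66, 41, 37}

67 → 66 → 41 → 37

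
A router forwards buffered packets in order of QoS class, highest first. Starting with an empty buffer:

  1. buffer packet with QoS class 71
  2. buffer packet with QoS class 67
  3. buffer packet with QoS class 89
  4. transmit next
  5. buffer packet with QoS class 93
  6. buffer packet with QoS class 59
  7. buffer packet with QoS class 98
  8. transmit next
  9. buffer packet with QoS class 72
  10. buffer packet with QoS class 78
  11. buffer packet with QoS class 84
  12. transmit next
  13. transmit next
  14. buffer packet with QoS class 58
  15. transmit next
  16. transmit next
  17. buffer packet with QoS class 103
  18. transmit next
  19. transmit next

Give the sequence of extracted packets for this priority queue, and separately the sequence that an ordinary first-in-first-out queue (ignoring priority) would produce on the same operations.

priority queue: 89 → 98 → 93 → 84 → 78 → 72 → 103 → 71; FIFO queue: [71, 67, 89, 93, 59, 98, 72, 78]

insert 71 → {71}
insert 67 → {71, 67}
insert 89 → {89, 71, 67}
transmit next → 89; now {71, 67}
insert 93 → {93, 71, 67}
insert 59 → {93, 71, 67, 59}
insert 98 → {98, 93, 71, 67, 59}
transmit next → 98; now {93, 71, 67, 59}
insert 72 → {93, 72, 71, 67, 59}
insert 78 → {93, 78, 72, 71, 67, 59}
insert 84 → {93, 84, 78, 72, 71, 67, 59}
transmit next → 93; now {84, 78, 72, 71, 67, 59}
transmit next → 84; now {78, 72, 71, 67, 59}
insert 58 → {78, 72, 71, 67, 59, 58}
transmit next → 78; now {72, 71, 67, 59, 58}
transmit next → 72; now {71, 67, 59, 58}
insert 103 → {103, 71, 67, 59, 58}
transmit next → 103; now {71, 67, 59, 58}
transmit next → 71; now {67, 59, 58}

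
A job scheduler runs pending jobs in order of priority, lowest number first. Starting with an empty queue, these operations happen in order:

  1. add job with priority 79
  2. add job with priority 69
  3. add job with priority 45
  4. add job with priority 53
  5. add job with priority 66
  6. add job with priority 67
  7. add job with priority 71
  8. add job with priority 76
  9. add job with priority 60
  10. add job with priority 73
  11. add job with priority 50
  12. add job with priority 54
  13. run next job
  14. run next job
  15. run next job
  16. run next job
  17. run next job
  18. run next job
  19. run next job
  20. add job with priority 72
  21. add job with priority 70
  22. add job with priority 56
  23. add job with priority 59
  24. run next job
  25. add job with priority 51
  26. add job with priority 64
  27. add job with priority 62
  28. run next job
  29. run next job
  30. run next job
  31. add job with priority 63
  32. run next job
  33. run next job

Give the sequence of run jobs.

insert 79 → {79}
insert 69 → {69, 79}
insert 45 → {45, 69, 79}
insert 53 → {45, 53, 69, 79}
insert 66 → {45, 53, 66, 69, 79}
insert 67 → {45, 53, 66, 67, 69, 79}
insert 71 → {45, 53, 66, 67, 69, 71, 79}
insert 76 → {45, 53, 66, 67, 69, 71, 76, 79}
insert 60 → {45, 53, 60, 66, 67, 69, 71, 76, 79}
insert 73 → {45, 53, 60, 66, 67, 69, 71, 73, 76, 79}
insert 50 → {45, 50, 53, 60, 66, 67, 69, 71, 73, 76, 79}
insert 54 → {45, 50, 53, 54, 60, 66, 67, 69, 71, 73, 76, 79}
run next job → 45; now {50, 53, 54, 60, 66, 67, 69, 71, 73, 76, 79}
run next job → 50; now {53, 54, 60, 66, 67, 69, 71, 73, 76, 79}
run next job → 53; now {54, 60, 66, 67, 69, 71, 73, 76, 79}
run next job → 54; now {60, 66, 67, 69, 71, 73, 76, 79}
run next job → 60; now {66, 67, 69, 71, 73, 76, 79}
run next job → 66; now {67, 69, 71, 73, 76, 79}
run next job → 67; now {69, 71, 73, 76, 79}
insert 72 → {69, 71, 72, 73, 76, 79}
insert 70 → {69, 70, 71, 72, 73, 76, 79}
insert 56 → {56, 69, 70, 71, 72, 73, 76, 79}
insert 59 → {56, 59, 69, 70, 71, 72, 73, 76, 79}
run next job → 56; now {59, 69, 70, 71, 72, 73, 76, 79}
insert 51 → {51, 59, 69, 70, 71, 72, 73, 76, 79}
insert 64 → {51, 59, 64, 69, 70, 71, 72, 73, 76, 79}
insert 62 → {51, 59, 62, 64, 69, 70, 71, 72, 73, 76, 79}
run next job → 51; now {59, 62, 64, 69, 70, 71, 72, 73, 76, 79}
run next job → 59; now {62, 64, 69, 70, 71, 72, 73, 76, 79}
run next job → 62; now {64, 69, 70, 71, 72, 73, 76, 79}
insert 63 → {63, 64, 69, 70, 71, 72, 73, 76, 79}
run next job → 63; now {64, 69, 70, 71, 72, 73, 76, 79}
run next job → 64; now {69, 70, 71, 72, 73, 76, 79}

45 → 50 → 53 → 54 → 60 → 66 → 67 → 56 → 51 → 59 → 62 → 63 → 64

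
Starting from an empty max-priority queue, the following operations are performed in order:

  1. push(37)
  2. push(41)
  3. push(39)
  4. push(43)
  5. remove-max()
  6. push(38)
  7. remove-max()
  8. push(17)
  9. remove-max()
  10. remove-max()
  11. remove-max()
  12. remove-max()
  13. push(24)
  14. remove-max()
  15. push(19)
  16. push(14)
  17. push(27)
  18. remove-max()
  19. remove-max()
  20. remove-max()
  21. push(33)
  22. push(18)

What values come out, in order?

insert 37 → {37}
insert 41 → {41, 37}
insert 39 → {41, 39, 37}
insert 43 → {43, 41, 39, 37}
remove-max → 43; now {41, 39, 37}
insert 38 → {41, 39, 38, 37}
remove-max → 41; now {39, 38, 37}
insert 17 → {39, 38, 37, 17}
remove-max → 39; now {38, 37, 17}
remove-max → 38; now {37, 17}
remove-max → 37; now {17}
remove-max → 17; now {}
insert 24 → {24}
remove-max → 24; now {}
insert 19 → {19}
insert 14 → {19, 14}
insert 27 → {27, 19, 14}
remove-max → 27; now {19, 14}
remove-max → 19; now {14}
remove-max → 14; now {}
insert 33 → {33}
insert 18 → {33, 18}

43, 41, 39, 38, 37, 17, 24, 27, 19, 14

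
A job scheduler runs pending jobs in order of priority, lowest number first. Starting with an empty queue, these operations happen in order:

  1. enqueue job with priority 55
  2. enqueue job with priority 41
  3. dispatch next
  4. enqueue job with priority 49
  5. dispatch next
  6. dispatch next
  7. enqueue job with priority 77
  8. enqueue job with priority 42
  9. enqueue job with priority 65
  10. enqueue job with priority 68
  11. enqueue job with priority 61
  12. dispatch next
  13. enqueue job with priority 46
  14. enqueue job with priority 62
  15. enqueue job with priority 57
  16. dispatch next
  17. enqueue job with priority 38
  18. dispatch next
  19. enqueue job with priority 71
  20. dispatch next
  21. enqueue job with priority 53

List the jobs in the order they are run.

[41, 49, 55, 42, 46, 38, 57]

insert 55 → {55}
insert 41 → {41, 55}
dispatch next → 41; now {55}
insert 49 → {49, 55}
dispatch next → 49; now {55}
dispatch next → 55; now {}
insert 77 → {77}
insert 42 → {42, 77}
insert 65 → {42, 65, 77}
insert 68 → {42, 65, 68, 77}
insert 61 → {42, 61, 65, 68, 77}
dispatch next → 42; now {61, 65, 68, 77}
insert 46 → {46, 61, 65, 68, 77}
insert 62 → {46, 61, 62, 65, 68, 77}
insert 57 → {46, 57, 61, 62, 65, 68, 77}
dispatch next → 46; now {57, 61, 62, 65, 68, 77}
insert 38 → {38, 57, 61, 62, 65, 68, 77}
dispatch next → 38; now {57, 61, 62, 65, 68, 77}
insert 71 → {57, 61, 62, 65, 68, 71, 77}
dispatch next → 57; now {61, 62, 65, 68, 71, 77}
insert 53 → {53, 61, 62, 65, 68, 71, 77}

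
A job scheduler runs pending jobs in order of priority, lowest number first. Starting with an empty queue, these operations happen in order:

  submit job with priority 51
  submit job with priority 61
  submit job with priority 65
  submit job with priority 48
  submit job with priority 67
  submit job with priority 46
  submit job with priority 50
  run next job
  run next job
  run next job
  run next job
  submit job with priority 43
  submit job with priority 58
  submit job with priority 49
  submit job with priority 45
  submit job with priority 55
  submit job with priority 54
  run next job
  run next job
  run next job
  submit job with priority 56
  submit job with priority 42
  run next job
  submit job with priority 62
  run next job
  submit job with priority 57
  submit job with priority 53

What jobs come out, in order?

46, 48, 50, 51, 43, 45, 49, 42, 54

insert 51 → {51}
insert 61 → {51, 61}
insert 65 → {51, 61, 65}
insert 48 → {48, 51, 61, 65}
insert 67 → {48, 51, 61, 65, 67}
insert 46 → {46, 48, 51, 61, 65, 67}
insert 50 → {46, 48, 50, 51, 61, 65, 67}
run next job → 46; now {48, 50, 51, 61, 65, 67}
run next job → 48; now {50, 51, 61, 65, 67}
run next job → 50; now {51, 61, 65, 67}
run next job → 51; now {61, 65, 67}
insert 43 → {43, 61, 65, 67}
insert 58 → {43, 58, 61, 65, 67}
insert 49 → {43, 49, 58, 61, 65, 67}
insert 45 → {43, 45, 49, 58, 61, 65, 67}
insert 55 → {43, 45, 49, 55, 58, 61, 65, 67}
insert 54 → {43, 45, 49, 54, 55, 58, 61, 65, 67}
run next job → 43; now {45, 49, 54, 55, 58, 61, 65, 67}
run next job → 45; now {49, 54, 55, 58, 61, 65, 67}
run next job → 49; now {54, 55, 58, 61, 65, 67}
insert 56 → {54, 55, 56, 58, 61, 65, 67}
insert 42 → {42, 54, 55, 56, 58, 61, 65, 67}
run next job → 42; now {54, 55, 56, 58, 61, 65, 67}
insert 62 → {54, 55, 56, 58, 61, 62, 65, 67}
run next job → 54; now {55, 56, 58, 61, 62, 65, 67}
insert 57 → {55, 56, 57, 58, 61, 62, 65, 67}
insert 53 → {53, 55, 56, 57, 58, 61, 62, 65, 67}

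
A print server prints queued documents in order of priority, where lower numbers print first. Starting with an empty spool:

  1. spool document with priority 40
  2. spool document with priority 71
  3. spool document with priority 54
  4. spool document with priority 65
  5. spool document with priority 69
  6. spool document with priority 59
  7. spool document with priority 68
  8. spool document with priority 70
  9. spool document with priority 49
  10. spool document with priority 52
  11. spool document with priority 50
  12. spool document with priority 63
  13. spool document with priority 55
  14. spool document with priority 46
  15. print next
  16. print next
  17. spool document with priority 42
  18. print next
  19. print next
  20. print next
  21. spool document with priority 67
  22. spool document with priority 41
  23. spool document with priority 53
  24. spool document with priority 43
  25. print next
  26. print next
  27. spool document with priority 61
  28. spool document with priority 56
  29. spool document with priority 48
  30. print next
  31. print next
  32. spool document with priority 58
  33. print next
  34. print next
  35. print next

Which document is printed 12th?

55

insert 40 → {40}
insert 71 → {40, 71}
insert 54 → {40, 54, 71}
insert 65 → {40, 54, 65, 71}
insert 69 → {40, 54, 65, 69, 71}
insert 59 → {40, 54, 59, 65, 69, 71}
insert 68 → {40, 54, 59, 65, 68, 69, 71}
insert 70 → {40, 54, 59, 65, 68, 69, 70, 71}
insert 49 → {40, 49, 54, 59, 65, 68, 69, 70, 71}
insert 52 → {40, 49, 52, 54, 59, 65, 68, 69, 70, 71}
insert 50 → {40, 49, 50, 52, 54, 59, 65, 68, 69, 70, 71}
insert 63 → {40, 49, 50, 52, 54, 59, 63, 65, 68, 69, 70, 71}
insert 55 → {40, 49, 50, 52, 54, 55, 59, 63, 65, 68, 69, 70, 71}
insert 46 → {40, 46, 49, 50, 52, 54, 55, 59, 63, 65, 68, 69, 70, 71}
print next → 40; now {46, 49, 50, 52, 54, 55, 59, 63, 65, 68, 69, 70, 71}
print next → 46; now {49, 50, 52, 54, 55, 59, 63, 65, 68, 69, 70, 71}
insert 42 → {42, 49, 50, 52, 54, 55, 59, 63, 65, 68, 69, 70, 71}
print next → 42; now {49, 50, 52, 54, 55, 59, 63, 65, 68, 69, 70, 71}
print next → 49; now {50, 52, 54, 55, 59, 63, 65, 68, 69, 70, 71}
print next → 50; now {52, 54, 55, 59, 63, 65, 68, 69, 70, 71}
insert 67 → {52, 54, 55, 59, 63, 65, 67, 68, 69, 70, 71}
insert 41 → {41, 52, 54, 55, 59, 63, 65, 67, 68, 69, 70, 71}
insert 53 → {41, 52, 53, 54, 55, 59, 63, 65, 67, 68, 69, 70, 71}
insert 43 → {41, 43, 52, 53, 54, 55, 59, 63, 65, 67, 68, 69, 70, 71}
print next → 41; now {43, 52, 53, 54, 55, 59, 63, 65, 67, 68, 69, 70, 71}
print next → 43; now {52, 53, 54, 55, 59, 63, 65, 67, 68, 69, 70, 71}
insert 61 → {52, 53, 54, 55, 59, 61, 63, 65, 67, 68, 69, 70, 71}
insert 56 → {52, 53, 54, 55, 56, 59, 61, 63, 65, 67, 68, 69, 70, 71}
insert 48 → {48, 52, 53, 54, 55, 56, 59, 61, 63, 65, 67, 68, 69, 70, 71}
print next → 48; now {52, 53, 54, 55, 56, 59, 61, 63, 65, 67, 68, 69, 70, 71}
print next → 52; now {53, 54, 55, 56, 59, 61, 63, 65, 67, 68, 69, 70, 71}
insert 58 → {53, 54, 55, 56, 58, 59, 61, 63, 65, 67, 68, 69, 70, 71}
print next → 53; now {54, 55, 56, 58, 59, 61, 63, 65, 67, 68, 69, 70, 71}
print next → 54; now {55, 56, 58, 59, 61, 63, 65, 67, 68, 69, 70, 71}
print next → 55; now {56, 58, 59, 61, 63, 65, 67, 68, 69, 70, 71}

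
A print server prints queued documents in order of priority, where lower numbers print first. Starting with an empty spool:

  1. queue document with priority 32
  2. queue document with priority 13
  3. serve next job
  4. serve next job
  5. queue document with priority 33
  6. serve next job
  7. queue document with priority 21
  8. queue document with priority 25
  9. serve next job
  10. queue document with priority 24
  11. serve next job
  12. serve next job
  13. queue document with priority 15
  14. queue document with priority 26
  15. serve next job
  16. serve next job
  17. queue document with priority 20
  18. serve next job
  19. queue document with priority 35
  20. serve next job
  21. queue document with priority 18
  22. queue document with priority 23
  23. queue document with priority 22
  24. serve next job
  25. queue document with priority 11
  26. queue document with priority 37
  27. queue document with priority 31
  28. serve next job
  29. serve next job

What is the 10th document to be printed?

insert 32 → {32}
insert 13 → {13, 32}
serve next job → 13; now {32}
serve next job → 32; now {}
insert 33 → {33}
serve next job → 33; now {}
insert 21 → {21}
insert 25 → {21, 25}
serve next job → 21; now {25}
insert 24 → {24, 25}
serve next job → 24; now {25}
serve next job → 25; now {}
insert 15 → {15}
insert 26 → {15, 26}
serve next job → 15; now {26}
serve next job → 26; now {}
insert 20 → {20}
serve next job → 20; now {}
insert 35 → {35}
serve next job → 35; now {}
insert 18 → {18}
insert 23 → {18, 23}
insert 22 → {18, 22, 23}
serve next job → 18; now {22, 23}
insert 11 → {11, 22, 23}
insert 37 → {11, 22, 23, 37}
insert 31 → {11, 22, 23, 31, 37}
serve next job → 11; now {22, 23, 31, 37}
serve next job → 22; now {23, 31, 37}

35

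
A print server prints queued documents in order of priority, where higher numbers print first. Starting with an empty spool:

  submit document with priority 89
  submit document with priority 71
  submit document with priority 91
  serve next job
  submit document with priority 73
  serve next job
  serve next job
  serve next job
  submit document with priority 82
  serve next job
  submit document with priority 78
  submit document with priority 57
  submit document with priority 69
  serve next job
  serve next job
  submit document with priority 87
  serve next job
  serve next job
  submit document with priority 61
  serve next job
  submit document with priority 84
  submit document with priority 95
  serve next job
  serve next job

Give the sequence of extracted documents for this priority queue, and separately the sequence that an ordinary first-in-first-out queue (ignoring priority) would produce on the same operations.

priority queue: 91 → 89 → 73 → 71 → 82 → 78 → 69 → 87 → 57 → 61 → 95 → 84; FIFO queue: 89 → 71 → 91 → 73 → 82 → 78 → 57 → 69 → 87 → 61 → 84 → 95

insert 89 → {89}
insert 71 → {89, 71}
insert 91 → {91, 89, 71}
serve next job → 91; now {89, 71}
insert 73 → {89, 73, 71}
serve next job → 89; now {73, 71}
serve next job → 73; now {71}
serve next job → 71; now {}
insert 82 → {82}
serve next job → 82; now {}
insert 78 → {78}
insert 57 → {78, 57}
insert 69 → {78, 69, 57}
serve next job → 78; now {69, 57}
serve next job → 69; now {57}
insert 87 → {87, 57}
serve next job → 87; now {57}
serve next job → 57; now {}
insert 61 → {61}
serve next job → 61; now {}
insert 84 → {84}
insert 95 → {95, 84}
serve next job → 95; now {84}
serve next job → 84; now {}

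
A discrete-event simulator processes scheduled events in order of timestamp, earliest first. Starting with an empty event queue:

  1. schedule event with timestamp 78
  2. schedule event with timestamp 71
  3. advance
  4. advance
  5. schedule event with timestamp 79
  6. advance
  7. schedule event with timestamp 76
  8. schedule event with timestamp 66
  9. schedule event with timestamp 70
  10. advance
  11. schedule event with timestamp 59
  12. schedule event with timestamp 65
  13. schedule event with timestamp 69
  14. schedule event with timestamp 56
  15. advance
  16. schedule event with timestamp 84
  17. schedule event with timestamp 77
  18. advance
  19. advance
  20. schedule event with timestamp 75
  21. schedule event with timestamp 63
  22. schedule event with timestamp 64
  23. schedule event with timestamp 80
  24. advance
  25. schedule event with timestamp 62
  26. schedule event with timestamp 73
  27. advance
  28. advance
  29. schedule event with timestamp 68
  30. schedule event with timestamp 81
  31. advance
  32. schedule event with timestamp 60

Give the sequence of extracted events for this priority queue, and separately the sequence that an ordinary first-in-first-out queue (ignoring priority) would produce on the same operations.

priority queue: 71, 78, 79, 66, 56, 59, 65, 63, 62, 64, 68; FIFO queue: 78 → 71 → 79 → 76 → 66 → 70 → 59 → 65 → 69 → 56 → 84

insert 78 → {78}
insert 71 → {71, 78}
advance → 71; now {78}
advance → 78; now {}
insert 79 → {79}
advance → 79; now {}
insert 76 → {76}
insert 66 → {66, 76}
insert 70 → {66, 70, 76}
advance → 66; now {70, 76}
insert 59 → {59, 70, 76}
insert 65 → {59, 65, 70, 76}
insert 69 → {59, 65, 69, 70, 76}
insert 56 → {56, 59, 65, 69, 70, 76}
advance → 56; now {59, 65, 69, 70, 76}
insert 84 → {59, 65, 69, 70, 76, 84}
insert 77 → {59, 65, 69, 70, 76, 77, 84}
advance → 59; now {65, 69, 70, 76, 77, 84}
advance → 65; now {69, 70, 76, 77, 84}
insert 75 → {69, 70, 75, 76, 77, 84}
insert 63 → {63, 69, 70, 75, 76, 77, 84}
insert 64 → {63, 64, 69, 70, 75, 76, 77, 84}
insert 80 → {63, 64, 69, 70, 75, 76, 77, 80, 84}
advance → 63; now {64, 69, 70, 75, 76, 77, 80, 84}
insert 62 → {62, 64, 69, 70, 75, 76, 77, 80, 84}
insert 73 → {62, 64, 69, 70, 73, 75, 76, 77, 80, 84}
advance → 62; now {64, 69, 70, 73, 75, 76, 77, 80, 84}
advance → 64; now {69, 70, 73, 75, 76, 77, 80, 84}
insert 68 → {68, 69, 70, 73, 75, 76, 77, 80, 84}
insert 81 → {68, 69, 70, 73, 75, 76, 77, 80, 81, 84}
advance → 68; now {69, 70, 73, 75, 76, 77, 80, 81, 84}
insert 60 → {60, 69, 70, 73, 75, 76, 77, 80, 81, 84}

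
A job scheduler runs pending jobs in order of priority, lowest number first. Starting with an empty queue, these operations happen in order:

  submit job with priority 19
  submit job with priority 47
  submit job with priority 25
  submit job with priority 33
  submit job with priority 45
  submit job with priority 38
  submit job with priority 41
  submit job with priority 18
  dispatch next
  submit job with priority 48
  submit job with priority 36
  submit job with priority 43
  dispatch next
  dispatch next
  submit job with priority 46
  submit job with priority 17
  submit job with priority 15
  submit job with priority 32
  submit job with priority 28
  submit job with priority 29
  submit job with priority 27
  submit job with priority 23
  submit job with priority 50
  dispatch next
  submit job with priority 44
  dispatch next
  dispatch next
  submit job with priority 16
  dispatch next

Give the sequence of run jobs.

18, 19, 25, 15, 17, 23, 16

insert 19 → {19}
insert 47 → {19, 47}
insert 25 → {19, 25, 47}
insert 33 → {19, 25, 33, 47}
insert 45 → {19, 25, 33, 45, 47}
insert 38 → {19, 25, 33, 38, 45, 47}
insert 41 → {19, 25, 33, 38, 41, 45, 47}
insert 18 → {18, 19, 25, 33, 38, 41, 45, 47}
dispatch next → 18; now {19, 25, 33, 38, 41, 45, 47}
insert 48 → {19, 25, 33, 38, 41, 45, 47, 48}
insert 36 → {19, 25, 33, 36, 38, 41, 45, 47, 48}
insert 43 → {19, 25, 33, 36, 38, 41, 43, 45, 47, 48}
dispatch next → 19; now {25, 33, 36, 38, 41, 43, 45, 47, 48}
dispatch next → 25; now {33, 36, 38, 41, 43, 45, 47, 48}
insert 46 → {33, 36, 38, 41, 43, 45, 46, 47, 48}
insert 17 → {17, 33, 36, 38, 41, 43, 45, 46, 47, 48}
insert 15 → {15, 17, 33, 36, 38, 41, 43, 45, 46, 47, 48}
insert 32 → {15, 17, 32, 33, 36, 38, 41, 43, 45, 46, 47, 48}
insert 28 → {15, 17, 28, 32, 33, 36, 38, 41, 43, 45, 46, 47, 48}
insert 29 → {15, 17, 28, 29, 32, 33, 36, 38, 41, 43, 45, 46, 47, 48}
insert 27 → {15, 17, 27, 28, 29, 32, 33, 36, 38, 41, 43, 45, 46, 47, 48}
insert 23 → {15, 17, 23, 27, 28, 29, 32, 33, 36, 38, 41, 43, 45, 46, 47, 48}
insert 50 → {15, 17, 23, 27, 28, 29, 32, 33, 36, 38, 41, 43, 45, 46, 47, 48, 50}
dispatch next → 15; now {17, 23, 27, 28, 29, 32, 33, 36, 38, 41, 43, 45, 46, 47, 48, 50}
insert 44 → {17, 23, 27, 28, 29, 32, 33, 36, 38, 41, 43, 44, 45, 46, 47, 48, 50}
dispatch next → 17; now {23, 27, 28, 29, 32, 33, 36, 38, 41, 43, 44, 45, 46, 47, 48, 50}
dispatch next → 23; now {27, 28, 29, 32, 33, 36, 38, 41, 43, 44, 45, 46, 47, 48, 50}
insert 16 → {16, 27, 28, 29, 32, 33, 36, 38, 41, 43, 44, 45, 46, 47, 48, 50}
dispatch next → 16; now {27, 28, 29, 32, 33, 36, 38, 41, 43, 44, 45, 46, 47, 48, 50}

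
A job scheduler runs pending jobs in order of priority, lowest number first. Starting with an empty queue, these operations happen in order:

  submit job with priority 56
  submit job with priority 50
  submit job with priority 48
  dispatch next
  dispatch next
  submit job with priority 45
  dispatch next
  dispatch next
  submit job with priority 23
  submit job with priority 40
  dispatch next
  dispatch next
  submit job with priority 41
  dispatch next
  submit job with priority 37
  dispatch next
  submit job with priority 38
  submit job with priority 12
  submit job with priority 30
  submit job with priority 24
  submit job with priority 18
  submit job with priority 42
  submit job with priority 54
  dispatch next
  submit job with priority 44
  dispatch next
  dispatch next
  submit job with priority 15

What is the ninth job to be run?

insert 56 → {56}
insert 50 → {50, 56}
insert 48 → {48, 50, 56}
dispatch next → 48; now {50, 56}
dispatch next → 50; now {56}
insert 45 → {45, 56}
dispatch next → 45; now {56}
dispatch next → 56; now {}
insert 23 → {23}
insert 40 → {23, 40}
dispatch next → 23; now {40}
dispatch next → 40; now {}
insert 41 → {41}
dispatch next → 41; now {}
insert 37 → {37}
dispatch next → 37; now {}
insert 38 → {38}
insert 12 → {12, 38}
insert 30 → {12, 30, 38}
insert 24 → {12, 24, 30, 38}
insert 18 → {12, 18, 24, 30, 38}
insert 42 → {12, 18, 24, 30, 38, 42}
insert 54 → {12, 18, 24, 30, 38, 42, 54}
dispatch next → 12; now {18, 24, 30, 38, 42, 54}
insert 44 → {18, 24, 30, 38, 42, 44, 54}
dispatch next → 18; now {24, 30, 38, 42, 44, 54}
dispatch next → 24; now {30, 38, 42, 44, 54}
insert 15 → {15, 30, 38, 42, 44, 54}

12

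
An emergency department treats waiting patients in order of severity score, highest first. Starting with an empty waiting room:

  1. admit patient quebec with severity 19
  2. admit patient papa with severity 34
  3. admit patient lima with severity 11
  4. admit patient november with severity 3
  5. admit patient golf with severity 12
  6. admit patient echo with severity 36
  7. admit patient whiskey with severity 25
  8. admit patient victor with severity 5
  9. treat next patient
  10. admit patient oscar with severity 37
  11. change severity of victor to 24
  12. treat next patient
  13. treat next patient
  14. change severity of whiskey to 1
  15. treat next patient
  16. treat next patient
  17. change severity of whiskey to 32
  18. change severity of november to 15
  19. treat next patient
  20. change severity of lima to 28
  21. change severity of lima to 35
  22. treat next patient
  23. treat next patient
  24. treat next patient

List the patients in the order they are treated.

add quebec (severity 19) → {quebec:19}
add papa (severity 34) → {papa:34, quebec:19}
add lima (severity 11) → {papa:34, quebec:19, lima:11}
add november (severity 3) → {papa:34, quebec:19, lima:11, november:3}
add golf (severity 12) → {papa:34, quebec:19, golf:12, lima:11, november:3}
add echo (severity 36) → {echo:36, papa:34, quebec:19, golf:12, lima:11, november:3}
add whiskey (severity 25) → {echo:36, papa:34, whiskey:25, quebec:19, golf:12, lima:11, november:3}
add victor (severity 5) → {echo:36, papa:34, whiskey:25, quebec:19, golf:12, lima:11, victor:5, november:3}
treat next patient → echo; now {papa:34, whiskey:25, quebec:19, golf:12, lima:11, victor:5, november:3}
add oscar (severity 37) → {oscar:37, papa:34, whiskey:25, quebec:19, golf:12, lima:11, victor:5, november:3}
update victor to severity 24 → {oscar:37, papa:34, whiskey:25, victor:24, quebec:19, golf:12, lima:11, november:3}
treat next patient → oscar; now {papa:34, whiskey:25, victor:24, quebec:19, golf:12, lima:11, november:3}
treat next patient → papa; now {whiskey:25, victor:24, quebec:19, golf:12, lima:11, november:3}
update whiskey to severity 1 → {victor:24, quebec:19, golf:12, lima:11, november:3, whiskey:1}
treat next patient → victor; now {quebec:19, golf:12, lima:11, november:3, whiskey:1}
treat next patient → quebec; now {golf:12, lima:11, november:3, whiskey:1}
update whiskey to severity 32 → {whiskey:32, golf:12, lima:11, november:3}
update november to severity 15 → {whiskey:32, november:15, golf:12, lima:11}
treat next patient → whiskey; now {november:15, golf:12, lima:11}
update lima to severity 28 → {lima:28, november:15, golf:12}
update lima to severity 35 → {lima:35, november:15, golf:12}
treat next patient → lima; now {november:15, golf:12}
treat next patient → november; now {golf:12}
treat next patient → golf; now {}

echo → oscar → papa → victor → quebec → whiskey → lima → november → golf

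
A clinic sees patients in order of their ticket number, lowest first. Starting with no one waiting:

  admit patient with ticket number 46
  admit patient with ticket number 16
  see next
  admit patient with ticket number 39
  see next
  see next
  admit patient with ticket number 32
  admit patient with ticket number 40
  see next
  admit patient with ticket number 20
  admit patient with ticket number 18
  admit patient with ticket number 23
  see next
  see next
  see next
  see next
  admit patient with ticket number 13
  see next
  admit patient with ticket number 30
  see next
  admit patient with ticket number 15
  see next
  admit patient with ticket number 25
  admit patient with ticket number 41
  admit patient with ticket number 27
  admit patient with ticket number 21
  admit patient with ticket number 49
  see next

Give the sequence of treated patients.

insert 46 → {46}
insert 16 → {16, 46}
see next → 16; now {46}
insert 39 → {39, 46}
see next → 39; now {46}
see next → 46; now {}
insert 32 → {32}
insert 40 → {32, 40}
see next → 32; now {40}
insert 20 → {20, 40}
insert 18 → {18, 20, 40}
insert 23 → {18, 20, 23, 40}
see next → 18; now {20, 23, 40}
see next → 20; now {23, 40}
see next → 23; now {40}
see next → 40; now {}
insert 13 → {13}
see next → 13; now {}
insert 30 → {30}
see next → 30; now {}
insert 15 → {15}
see next → 15; now {}
insert 25 → {25}
insert 41 → {25, 41}
insert 27 → {25, 27, 41}
insert 21 → {21, 25, 27, 41}
insert 49 → {21, 25, 27, 41, 49}
see next → 21; now {25, 27, 41, 49}

16 → 39 → 46 → 32 → 18 → 20 → 23 → 40 → 13 → 30 → 15 → 21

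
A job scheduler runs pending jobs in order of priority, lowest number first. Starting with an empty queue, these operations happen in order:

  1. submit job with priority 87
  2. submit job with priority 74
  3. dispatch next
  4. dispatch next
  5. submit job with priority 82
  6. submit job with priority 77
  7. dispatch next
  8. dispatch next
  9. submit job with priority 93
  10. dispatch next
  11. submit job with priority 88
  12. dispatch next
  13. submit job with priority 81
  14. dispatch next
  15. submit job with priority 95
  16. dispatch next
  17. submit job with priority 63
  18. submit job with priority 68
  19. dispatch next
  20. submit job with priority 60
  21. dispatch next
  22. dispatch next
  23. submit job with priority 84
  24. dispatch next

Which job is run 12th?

insert 87 → {87}
insert 74 → {74, 87}
dispatch next → 74; now {87}
dispatch next → 87; now {}
insert 82 → {82}
insert 77 → {77, 82}
dispatch next → 77; now {82}
dispatch next → 82; now {}
insert 93 → {93}
dispatch next → 93; now {}
insert 88 → {88}
dispatch next → 88; now {}
insert 81 → {81}
dispatch next → 81; now {}
insert 95 → {95}
dispatch next → 95; now {}
insert 63 → {63}
insert 68 → {63, 68}
dispatch next → 63; now {68}
insert 60 → {60, 68}
dispatch next → 60; now {68}
dispatch next → 68; now {}
insert 84 → {84}
dispatch next → 84; now {}

84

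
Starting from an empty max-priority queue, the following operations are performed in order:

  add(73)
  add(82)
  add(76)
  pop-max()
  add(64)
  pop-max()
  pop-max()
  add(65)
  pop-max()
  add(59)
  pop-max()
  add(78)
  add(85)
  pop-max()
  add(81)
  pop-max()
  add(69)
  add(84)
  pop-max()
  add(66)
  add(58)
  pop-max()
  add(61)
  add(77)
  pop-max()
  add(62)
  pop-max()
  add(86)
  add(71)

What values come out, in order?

[82, 76, 73, 65, 64, 85, 81, 84, 78, 77, 69]

insert 73 → {73}
insert 82 → {82, 73}
insert 76 → {82, 76, 73}
pop-max → 82; now {76, 73}
insert 64 → {76, 73, 64}
pop-max → 76; now {73, 64}
pop-max → 73; now {64}
insert 65 → {65, 64}
pop-max → 65; now {64}
insert 59 → {64, 59}
pop-max → 64; now {59}
insert 78 → {78, 59}
insert 85 → {85, 78, 59}
pop-max → 85; now {78, 59}
insert 81 → {81, 78, 59}
pop-max → 81; now {78, 59}
insert 69 → {78, 69, 59}
insert 84 → {84, 78, 69, 59}
pop-max → 84; now {78, 69, 59}
insert 66 → {78, 69, 66, 59}
insert 58 → {78, 69, 66, 59, 58}
pop-max → 78; now {69, 66, 59, 58}
insert 61 → {69, 66, 61, 59, 58}
insert 77 → {77, 69, 66, 61, 59, 58}
pop-max → 77; now {69, 66, 61, 59, 58}
insert 62 → {69, 66, 62, 61, 59, 58}
pop-max → 69; now {66, 62, 61, 59, 58}
insert 86 → {86, 66, 62, 61, 59, 58}
insert 71 → {86, 71, 66, 62, 61, 59, 58}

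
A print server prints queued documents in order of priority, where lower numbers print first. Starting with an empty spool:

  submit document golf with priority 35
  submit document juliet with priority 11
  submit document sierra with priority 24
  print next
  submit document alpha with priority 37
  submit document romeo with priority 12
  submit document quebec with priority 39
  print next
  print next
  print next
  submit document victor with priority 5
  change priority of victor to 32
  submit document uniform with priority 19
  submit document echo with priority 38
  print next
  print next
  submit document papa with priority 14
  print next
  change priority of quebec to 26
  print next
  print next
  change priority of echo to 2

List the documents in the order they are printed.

[juliet, romeo, sierra, golf, uniform, victor, papa, quebec, alpha]

add golf (priority 35) → {golf:35}
add juliet (priority 11) → {juliet:11, golf:35}
add sierra (priority 24) → {juliet:11, sierra:24, golf:35}
print next → juliet; now {sierra:24, golf:35}
add alpha (priority 37) → {sierra:24, golf:35, alpha:37}
add romeo (priority 12) → {romeo:12, sierra:24, golf:35, alpha:37}
add quebec (priority 39) → {romeo:12, sierra:24, golf:35, alpha:37, quebec:39}
print next → romeo; now {sierra:24, golf:35, alpha:37, quebec:39}
print next → sierra; now {golf:35, alpha:37, quebec:39}
print next → golf; now {alpha:37, quebec:39}
add victor (priority 5) → {victor:5, alpha:37, quebec:39}
update victor to priority 32 → {victor:32, alpha:37, quebec:39}
add uniform (priority 19) → {uniform:19, victor:32, alpha:37, quebec:39}
add echo (priority 38) → {uniform:19, victor:32, alpha:37, echo:38, quebec:39}
print next → uniform; now {victor:32, alpha:37, echo:38, quebec:39}
print next → victor; now {alpha:37, echo:38, quebec:39}
add papa (priority 14) → {papa:14, alpha:37, echo:38, quebec:39}
print next → papa; now {alpha:37, echo:38, quebec:39}
update quebec to priority 26 → {quebec:26, alpha:37, echo:38}
print next → quebec; now {alpha:37, echo:38}
print next → alpha; now {echo:38}
update echo to priority 2 → {echo:2}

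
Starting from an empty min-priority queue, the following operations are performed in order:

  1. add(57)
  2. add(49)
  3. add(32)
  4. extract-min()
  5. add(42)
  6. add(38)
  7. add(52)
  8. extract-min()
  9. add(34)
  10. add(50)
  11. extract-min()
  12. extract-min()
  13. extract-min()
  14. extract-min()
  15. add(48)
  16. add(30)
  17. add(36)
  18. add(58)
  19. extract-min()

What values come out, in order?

32, 38, 34, 42, 49, 50, 30

insert 57 → {57}
insert 49 → {49, 57}
insert 32 → {32, 49, 57}
extract-min → 32; now {49, 57}
insert 42 → {42, 49, 57}
insert 38 → {38, 42, 49, 57}
insert 52 → {38, 42, 49, 52, 57}
extract-min → 38; now {42, 49, 52, 57}
insert 34 → {34, 42, 49, 52, 57}
insert 50 → {34, 42, 49, 50, 52, 57}
extract-min → 34; now {42, 49, 50, 52, 57}
extract-min → 42; now {49, 50, 52, 57}
extract-min → 49; now {50, 52, 57}
extract-min → 50; now {52, 57}
insert 48 → {48, 52, 57}
insert 30 → {30, 48, 52, 57}
insert 36 → {30, 36, 48, 52, 57}
insert 58 → {30, 36, 48, 52, 57, 58}
extract-min → 30; now {36, 48, 52, 57, 58}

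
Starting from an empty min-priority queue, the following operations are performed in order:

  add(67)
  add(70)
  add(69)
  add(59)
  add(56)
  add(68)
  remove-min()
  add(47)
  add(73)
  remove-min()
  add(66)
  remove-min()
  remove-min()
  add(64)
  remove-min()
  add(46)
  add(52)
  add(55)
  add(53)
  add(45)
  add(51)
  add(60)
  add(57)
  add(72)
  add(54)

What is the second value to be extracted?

insert 67 → {67}
insert 70 → {67, 70}
insert 69 → {67, 69, 70}
insert 59 → {59, 67, 69, 70}
insert 56 → {56, 59, 67, 69, 70}
insert 68 → {56, 59, 67, 68, 69, 70}
remove-min → 56; now {59, 67, 68, 69, 70}
insert 47 → {47, 59, 67, 68, 69, 70}
insert 73 → {47, 59, 67, 68, 69, 70, 73}
remove-min → 47; now {59, 67, 68, 69, 70, 73}
insert 66 → {59, 66, 67, 68, 69, 70, 73}
remove-min → 59; now {66, 67, 68, 69, 70, 73}
remove-min → 66; now {67, 68, 69, 70, 73}
insert 64 → {64, 67, 68, 69, 70, 73}
remove-min → 64; now {67, 68, 69, 70, 73}
insert 46 → {46, 67, 68, 69, 70, 73}
insert 52 → {46, 52, 67, 68, 69, 70, 73}
insert 55 → {46, 52, 55, 67, 68, 69, 70, 73}
insert 53 → {46, 52, 53, 55, 67, 68, 69, 70, 73}
insert 45 → {45, 46, 52, 53, 55, 67, 68, 69, 70, 73}
insert 51 → {45, 46, 51, 52, 53, 55, 67, 68, 69, 70, 73}
insert 60 → {45, 46, 51, 52, 53, 55, 60, 67, 68, 69, 70, 73}
insert 57 → {45, 46, 51, 52, 53, 55, 57, 60, 67, 68, 69, 70, 73}
insert 72 → {45, 46, 51, 52, 53, 55, 57, 60, 67, 68, 69, 70, 72, 73}
insert 54 → {45, 46, 51, 52, 53, 54, 55, 57, 60, 67, 68, 69, 70, 72, 73}

47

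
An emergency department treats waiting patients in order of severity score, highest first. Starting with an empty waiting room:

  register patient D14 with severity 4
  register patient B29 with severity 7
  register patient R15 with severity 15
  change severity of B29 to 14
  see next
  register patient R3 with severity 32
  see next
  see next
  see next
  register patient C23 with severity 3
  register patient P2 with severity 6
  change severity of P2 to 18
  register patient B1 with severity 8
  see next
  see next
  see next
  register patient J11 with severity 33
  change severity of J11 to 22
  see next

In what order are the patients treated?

[R15, R3, B29, D14, P2, B1, C23, J11]

add D14 (severity 4) → {D14:4}
add B29 (severity 7) → {B29:7, D14:4}
add R15 (severity 15) → {R15:15, B29:7, D14:4}
update B29 to severity 14 → {R15:15, B29:14, D14:4}
see next → R15; now {B29:14, D14:4}
add R3 (severity 32) → {R3:32, B29:14, D14:4}
see next → R3; now {B29:14, D14:4}
see next → B29; now {D14:4}
see next → D14; now {}
add C23 (severity 3) → {C23:3}
add P2 (severity 6) → {P2:6, C23:3}
update P2 to severity 18 → {P2:18, C23:3}
add B1 (severity 8) → {P2:18, B1:8, C23:3}
see next → P2; now {B1:8, C23:3}
see next → B1; now {C23:3}
see next → C23; now {}
add J11 (severity 33) → {J11:33}
update J11 to severity 22 → {J11:22}
see next → J11; now {}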